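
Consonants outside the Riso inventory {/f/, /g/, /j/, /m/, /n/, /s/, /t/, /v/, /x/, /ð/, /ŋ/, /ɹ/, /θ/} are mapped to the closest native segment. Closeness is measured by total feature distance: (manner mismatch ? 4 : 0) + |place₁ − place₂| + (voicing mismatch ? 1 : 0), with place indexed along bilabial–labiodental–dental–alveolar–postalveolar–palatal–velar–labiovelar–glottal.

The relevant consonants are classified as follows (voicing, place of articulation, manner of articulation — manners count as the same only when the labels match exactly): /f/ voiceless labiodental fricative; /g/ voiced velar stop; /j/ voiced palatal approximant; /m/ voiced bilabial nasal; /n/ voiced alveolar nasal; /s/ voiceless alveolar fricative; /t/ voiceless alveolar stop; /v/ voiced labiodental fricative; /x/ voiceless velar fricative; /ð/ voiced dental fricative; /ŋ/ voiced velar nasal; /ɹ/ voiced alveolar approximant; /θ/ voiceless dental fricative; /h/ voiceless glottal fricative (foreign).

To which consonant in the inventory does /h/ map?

x

/x/ is closest: same manner (fricative), place distance 2 (glottal→velar), same voicing; total 2. Next closest is /s/ at distance 5.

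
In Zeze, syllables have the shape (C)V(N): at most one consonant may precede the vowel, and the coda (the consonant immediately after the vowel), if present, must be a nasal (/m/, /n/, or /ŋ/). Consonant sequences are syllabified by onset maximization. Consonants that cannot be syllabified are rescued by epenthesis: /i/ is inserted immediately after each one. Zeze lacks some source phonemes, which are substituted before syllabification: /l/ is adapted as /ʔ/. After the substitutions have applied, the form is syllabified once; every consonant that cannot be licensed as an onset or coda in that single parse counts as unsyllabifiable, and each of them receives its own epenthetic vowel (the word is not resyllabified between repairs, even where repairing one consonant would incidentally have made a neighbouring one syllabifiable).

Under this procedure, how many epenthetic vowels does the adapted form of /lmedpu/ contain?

After substitution the input is /ʔmedpu/.
The unsyllabifiable consonants are /ʔ/, /d/; each receives one epenthetic vowel.

2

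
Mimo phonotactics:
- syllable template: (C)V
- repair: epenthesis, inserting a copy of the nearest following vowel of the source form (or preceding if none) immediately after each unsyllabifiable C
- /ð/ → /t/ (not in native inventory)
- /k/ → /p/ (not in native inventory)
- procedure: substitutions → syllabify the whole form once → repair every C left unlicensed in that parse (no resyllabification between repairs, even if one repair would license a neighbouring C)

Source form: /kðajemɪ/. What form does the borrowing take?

patajemɪ

Substitution: /k/ → /p/, /ð/ → /t/, giving /ptajemɪ/.
Syllabifying with onset maximization leaves /p/ stranded (no codas are permitted; onsets are limited to one consonant).
Each unlicensed consonant becomes the onset of a new syllable: /p/ → /pa/.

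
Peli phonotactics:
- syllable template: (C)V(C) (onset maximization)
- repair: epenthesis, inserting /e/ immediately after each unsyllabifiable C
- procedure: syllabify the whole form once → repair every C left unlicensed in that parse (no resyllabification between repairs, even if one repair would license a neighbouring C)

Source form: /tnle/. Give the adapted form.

tenele

The consonants /t/, /n/ cannot be parsed into a legal (C)V(C) syllable (at most one coda consonant is licensed; onsets are limited to one consonant).
Inserting the epenthetic vowel yields /t/ → /te/, /n/ → /ne/.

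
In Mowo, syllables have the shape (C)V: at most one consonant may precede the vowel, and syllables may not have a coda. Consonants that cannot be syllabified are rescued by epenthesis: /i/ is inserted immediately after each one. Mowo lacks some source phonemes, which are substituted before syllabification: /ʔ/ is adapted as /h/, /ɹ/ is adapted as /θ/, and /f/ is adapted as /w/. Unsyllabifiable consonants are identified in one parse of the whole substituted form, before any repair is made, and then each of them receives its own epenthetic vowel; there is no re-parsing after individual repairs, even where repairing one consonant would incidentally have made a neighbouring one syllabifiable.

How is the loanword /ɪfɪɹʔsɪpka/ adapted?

ɪwɪθihisɪpika

Substitution: /f/ → /w/, /ɹ/ → /θ/, /ʔ/ → /h/, giving /ɪwɪθhsɪpka/.
The consonants /θ/, /h/, /p/ cannot be parsed into a legal (C)V syllable (no codas are permitted; onsets are limited to one consonant).
Epenthesis after each stranded consonant: /θ/ → /θi/, /h/ → /hi/, /p/ → /pi/.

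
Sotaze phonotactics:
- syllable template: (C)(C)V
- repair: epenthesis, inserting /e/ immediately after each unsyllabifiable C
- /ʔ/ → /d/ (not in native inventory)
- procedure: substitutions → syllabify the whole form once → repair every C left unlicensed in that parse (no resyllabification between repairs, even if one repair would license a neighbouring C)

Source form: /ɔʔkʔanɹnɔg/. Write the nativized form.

Substitution: /ʔ/ → /d/, giving /ɔdkdanɹnɔg/.
Syllabifying with onset maximization leaves /d/, /n/, /g/ stranded (no codas are permitted; onsets may contain at most 2 consonants).
Epenthesis after each stranded consonant: /d/ → /de/, /n/ → /ne/, /g/ → /ge/.

ɔdekdaneɹnɔge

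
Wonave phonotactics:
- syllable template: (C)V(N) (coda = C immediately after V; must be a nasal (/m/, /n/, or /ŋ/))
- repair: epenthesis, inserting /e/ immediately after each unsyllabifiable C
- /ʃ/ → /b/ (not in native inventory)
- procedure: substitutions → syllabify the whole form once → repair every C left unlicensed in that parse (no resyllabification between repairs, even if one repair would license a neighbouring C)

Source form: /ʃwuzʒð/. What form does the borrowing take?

Substitution: /ʃ/ → /b/, giving /bwuzʒð/.
Under (C)V(N), the unsyllabifiable consonants are /b/, /z/, /ʒ/, /ð/ (only a nasal (/m/, /n/, or /ŋ/) is licensed in coda position; onsets are limited to one consonant).
Epenthesis after each stranded consonant: /b/ → /be/, /z/ → /ze/, /ʒ/ → /ʒe/, /ð/ → /ðe/.

bewuzeʒeðe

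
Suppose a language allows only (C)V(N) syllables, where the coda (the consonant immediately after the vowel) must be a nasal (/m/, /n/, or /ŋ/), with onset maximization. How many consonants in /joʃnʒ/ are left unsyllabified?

Syllabifying with onset maximization leaves /ʃ/, /n/, /ʒ/ stranded (only a nasal (/m/, /n/, or /ŋ/) is licensed in coda position; onsets are limited to one consonant).

3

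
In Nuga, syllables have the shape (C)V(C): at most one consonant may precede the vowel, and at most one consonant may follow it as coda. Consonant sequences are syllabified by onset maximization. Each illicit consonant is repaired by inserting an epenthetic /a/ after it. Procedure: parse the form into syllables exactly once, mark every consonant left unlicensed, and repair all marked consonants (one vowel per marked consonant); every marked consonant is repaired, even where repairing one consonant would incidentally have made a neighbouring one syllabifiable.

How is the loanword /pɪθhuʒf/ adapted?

The consonants /f/ cannot be parsed into a legal (C)V(C) syllable (at most one coda consonant is licensed; onsets are limited to one consonant).
Epenthesis after each stranded consonant: /f/ → /fa/.

pɪθhuʒfa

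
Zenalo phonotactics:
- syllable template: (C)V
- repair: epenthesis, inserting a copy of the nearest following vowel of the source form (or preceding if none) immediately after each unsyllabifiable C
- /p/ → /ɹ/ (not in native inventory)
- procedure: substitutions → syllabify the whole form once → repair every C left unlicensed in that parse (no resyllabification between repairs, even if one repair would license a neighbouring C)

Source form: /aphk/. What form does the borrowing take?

aɹahaka

Substitution: /p/ → /ɹ/, giving /aɹhk/.
Syllabifying with onset maximization leaves /ɹ/, /h/, /k/ stranded (no codas are permitted; onsets are limited to one consonant).
Each unlicensed consonant becomes the onset of a new syllable: /ɹ/ → /ɹa/, /h/ → /ha/, /k/ → /ka/.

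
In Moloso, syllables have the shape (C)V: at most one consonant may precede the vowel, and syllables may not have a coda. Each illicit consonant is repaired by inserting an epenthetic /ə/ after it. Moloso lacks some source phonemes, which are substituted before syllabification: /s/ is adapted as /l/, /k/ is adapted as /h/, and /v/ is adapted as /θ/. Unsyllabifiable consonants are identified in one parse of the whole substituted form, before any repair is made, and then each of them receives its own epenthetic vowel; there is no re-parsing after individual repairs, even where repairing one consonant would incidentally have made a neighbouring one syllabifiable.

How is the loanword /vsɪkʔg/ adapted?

Substitution: /v/ → /θ/, /s/ → /l/, /k/ → /h/, giving /θlɪhʔg/.
Syllabifying with onset maximization leaves /θ/, /h/, /ʔ/, /g/ stranded (no codas are permitted; onsets are limited to one consonant).
Epenthesis after each stranded consonant: /θ/ → /θə/, /h/ → /hə/, /ʔ/ → /ʔə/, /g/ → /gə/.

θəlɪhəʔəgə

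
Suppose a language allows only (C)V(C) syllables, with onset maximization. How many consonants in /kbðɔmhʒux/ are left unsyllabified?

3

Syllabifying with onset maximization leaves /k/, /b/, /h/ stranded (at most one coda consonant is licensed; onsets are limited to one consonant).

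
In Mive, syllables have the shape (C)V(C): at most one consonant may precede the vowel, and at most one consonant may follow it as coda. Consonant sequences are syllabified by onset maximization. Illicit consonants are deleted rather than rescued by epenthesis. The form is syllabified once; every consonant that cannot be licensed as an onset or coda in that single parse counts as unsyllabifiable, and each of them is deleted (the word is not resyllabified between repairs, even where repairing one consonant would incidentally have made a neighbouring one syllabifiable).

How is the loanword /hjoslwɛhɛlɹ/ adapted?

Under (C)V(C), the unsyllabifiable consonants are /h/, /l/, /ɹ/ (at most one coda consonant is licensed; onsets are limited to one consonant).
Deletion applies to /h/, /l/, /ɹ/.

joswɛhɛl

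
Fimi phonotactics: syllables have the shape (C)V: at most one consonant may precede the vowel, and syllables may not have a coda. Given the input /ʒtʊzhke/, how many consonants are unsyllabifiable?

The consonants /ʒ/, /z/, /h/ cannot be parsed into a legal (C)V syllable (no codas are permitted; onsets are limited to one consonant).

3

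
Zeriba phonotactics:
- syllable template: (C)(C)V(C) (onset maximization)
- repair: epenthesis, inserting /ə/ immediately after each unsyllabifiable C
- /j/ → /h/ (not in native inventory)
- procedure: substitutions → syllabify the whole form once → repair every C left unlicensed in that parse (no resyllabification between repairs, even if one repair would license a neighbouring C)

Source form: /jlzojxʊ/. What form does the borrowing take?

Substitution: /j/ → /h/, giving /hlzohxʊ/.
Under (C)(C)V(C), the unsyllabifiable consonants are /h/ (at most one coda consonant is licensed; onsets may contain at most 2 consonants).
Each unlicensed consonant becomes the onset of a new syllable: /h/ → /hə/.

həlzohxʊ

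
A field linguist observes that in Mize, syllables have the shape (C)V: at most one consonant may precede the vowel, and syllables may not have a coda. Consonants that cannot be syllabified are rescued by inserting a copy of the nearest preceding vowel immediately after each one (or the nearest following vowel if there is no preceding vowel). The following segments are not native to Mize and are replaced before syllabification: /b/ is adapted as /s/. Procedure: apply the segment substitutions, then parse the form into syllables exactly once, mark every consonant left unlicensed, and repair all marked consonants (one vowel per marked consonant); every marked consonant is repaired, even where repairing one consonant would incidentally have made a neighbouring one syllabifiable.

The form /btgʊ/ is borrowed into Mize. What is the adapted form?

sʊtʊgʊ

Substitution: /b/ → /s/, giving /stgʊ/.
Syllabifying with onset maximization leaves /s/, /t/ stranded (no codas are permitted; onsets are limited to one consonant).
Epenthesis after each stranded consonant: /s/ → /sʊ/, /t/ → /tʊ/.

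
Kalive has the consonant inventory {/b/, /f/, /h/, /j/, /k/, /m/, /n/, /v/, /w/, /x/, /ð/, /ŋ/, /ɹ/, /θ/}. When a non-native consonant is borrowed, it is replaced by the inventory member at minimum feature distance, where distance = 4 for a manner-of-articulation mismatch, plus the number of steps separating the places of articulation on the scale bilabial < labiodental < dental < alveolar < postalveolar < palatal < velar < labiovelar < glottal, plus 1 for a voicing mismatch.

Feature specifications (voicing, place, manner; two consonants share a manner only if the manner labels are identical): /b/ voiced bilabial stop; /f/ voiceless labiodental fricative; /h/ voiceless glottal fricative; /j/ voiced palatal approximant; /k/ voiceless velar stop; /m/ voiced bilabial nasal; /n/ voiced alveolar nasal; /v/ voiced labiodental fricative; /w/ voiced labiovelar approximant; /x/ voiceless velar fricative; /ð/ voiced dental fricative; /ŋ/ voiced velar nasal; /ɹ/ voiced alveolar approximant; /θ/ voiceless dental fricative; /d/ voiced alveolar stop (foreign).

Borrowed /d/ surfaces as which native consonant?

/b/ is closest: same manner (stop), place distance 3 (alveolar→bilabial), same voicing; total 3. Next closest is /k/ at distance 4.

b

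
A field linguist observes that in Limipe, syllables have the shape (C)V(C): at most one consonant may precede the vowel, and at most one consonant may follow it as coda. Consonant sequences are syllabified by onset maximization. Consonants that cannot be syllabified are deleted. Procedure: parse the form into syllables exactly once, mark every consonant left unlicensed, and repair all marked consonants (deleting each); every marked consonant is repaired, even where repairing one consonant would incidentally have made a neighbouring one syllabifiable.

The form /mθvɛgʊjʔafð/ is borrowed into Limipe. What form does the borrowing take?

Under (C)V(C), the unsyllabifiable consonants are /m/, /θ/, /ð/ (at most one coda consonant is licensed; onsets are limited to one consonant).
Deletion applies to /m/, /θ/, /ð/.

vɛgʊjʔaf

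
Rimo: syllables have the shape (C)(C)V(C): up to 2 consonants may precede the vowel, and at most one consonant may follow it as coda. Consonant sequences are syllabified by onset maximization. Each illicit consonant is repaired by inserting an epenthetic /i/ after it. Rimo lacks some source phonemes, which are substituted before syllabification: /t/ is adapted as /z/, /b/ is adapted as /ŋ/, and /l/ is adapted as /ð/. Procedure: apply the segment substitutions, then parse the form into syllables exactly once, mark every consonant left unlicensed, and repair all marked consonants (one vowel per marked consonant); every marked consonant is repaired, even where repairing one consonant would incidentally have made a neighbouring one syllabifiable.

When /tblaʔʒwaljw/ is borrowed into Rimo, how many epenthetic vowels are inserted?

After substitution the input is /zŋðaʔʒwaðjw/.
The unsyllabifiable consonants are /z/, /j/, /w/; each receives one epenthetic vowel.

3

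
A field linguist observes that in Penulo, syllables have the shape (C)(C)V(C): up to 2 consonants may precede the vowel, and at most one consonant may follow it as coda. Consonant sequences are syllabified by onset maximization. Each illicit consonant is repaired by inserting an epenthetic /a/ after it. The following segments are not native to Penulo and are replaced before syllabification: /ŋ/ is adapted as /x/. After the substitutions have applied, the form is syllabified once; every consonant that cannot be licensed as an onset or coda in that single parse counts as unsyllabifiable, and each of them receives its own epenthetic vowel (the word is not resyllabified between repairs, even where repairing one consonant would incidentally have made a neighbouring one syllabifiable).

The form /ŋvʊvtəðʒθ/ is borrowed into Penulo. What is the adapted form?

Substitution: /ŋ/ → /x/, giving /xvʊvtəðʒθ/.
Under (C)(C)V(C), the unsyllabifiable consonants are /ʒ/, /θ/ (at most one coda consonant is licensed; onsets may contain at most 2 consonants).
Inserting the epenthetic vowel yields /ʒ/ → /ʒa/, /θ/ → /θa/.

xvʊvtəðʒaθa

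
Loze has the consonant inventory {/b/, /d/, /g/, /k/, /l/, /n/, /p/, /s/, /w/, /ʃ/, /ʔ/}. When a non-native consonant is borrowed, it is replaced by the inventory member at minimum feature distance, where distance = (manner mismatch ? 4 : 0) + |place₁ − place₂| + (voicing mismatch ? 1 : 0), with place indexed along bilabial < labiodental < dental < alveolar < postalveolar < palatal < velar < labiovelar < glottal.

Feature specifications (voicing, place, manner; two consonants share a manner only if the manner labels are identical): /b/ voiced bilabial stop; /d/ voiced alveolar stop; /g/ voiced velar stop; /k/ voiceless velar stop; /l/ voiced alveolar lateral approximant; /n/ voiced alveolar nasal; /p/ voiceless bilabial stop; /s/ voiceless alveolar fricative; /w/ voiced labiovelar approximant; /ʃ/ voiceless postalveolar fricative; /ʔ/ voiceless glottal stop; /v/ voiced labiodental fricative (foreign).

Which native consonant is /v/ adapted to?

/s/ is closest: same manner (fricative), place distance 2 (labiodental→alveolar), voicing differs (+1); total 3. Next closest is /ʃ/ at distance 4.

s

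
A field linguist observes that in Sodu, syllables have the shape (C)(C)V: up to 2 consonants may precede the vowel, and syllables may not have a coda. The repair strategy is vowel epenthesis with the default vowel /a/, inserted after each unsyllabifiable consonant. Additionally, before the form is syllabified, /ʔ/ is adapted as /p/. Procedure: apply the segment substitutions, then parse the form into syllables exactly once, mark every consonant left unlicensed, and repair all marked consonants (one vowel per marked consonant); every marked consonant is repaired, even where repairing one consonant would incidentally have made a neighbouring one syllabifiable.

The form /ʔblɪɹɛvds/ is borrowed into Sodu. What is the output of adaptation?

Substitution: /ʔ/ → /p/, giving /pblɪɹɛvds/.
The consonants /p/, /v/, /d/, /s/ cannot be parsed into a legal (C)(C)V syllable (no codas are permitted; onsets may contain at most 2 consonants).
Each unlicensed consonant becomes the onset of a new syllable: /p/ → /pa/, /v/ → /va/, /d/ → /da/, /s/ → /sa/.

pablɪɹɛvadasa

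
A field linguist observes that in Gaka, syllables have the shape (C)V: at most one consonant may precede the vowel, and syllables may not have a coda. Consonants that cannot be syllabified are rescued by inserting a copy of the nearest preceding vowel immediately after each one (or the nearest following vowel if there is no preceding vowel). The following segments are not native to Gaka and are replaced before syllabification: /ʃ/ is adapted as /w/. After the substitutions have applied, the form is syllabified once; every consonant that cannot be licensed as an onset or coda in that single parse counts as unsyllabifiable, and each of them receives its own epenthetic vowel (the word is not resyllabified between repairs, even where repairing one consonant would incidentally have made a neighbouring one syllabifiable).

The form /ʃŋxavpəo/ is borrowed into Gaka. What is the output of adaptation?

waŋaxavapəo

Substitution: /ʃ/ → /w/, giving /wŋxavpəo/.
The consonants /w/, /ŋ/, /v/ cannot be parsed into a legal (C)V syllable (no codas are permitted; onsets are limited to one consonant).
Each unlicensed consonant becomes the onset of a new syllable: /w/ → /wa/, /ŋ/ → /ŋa/, /v/ → /va/.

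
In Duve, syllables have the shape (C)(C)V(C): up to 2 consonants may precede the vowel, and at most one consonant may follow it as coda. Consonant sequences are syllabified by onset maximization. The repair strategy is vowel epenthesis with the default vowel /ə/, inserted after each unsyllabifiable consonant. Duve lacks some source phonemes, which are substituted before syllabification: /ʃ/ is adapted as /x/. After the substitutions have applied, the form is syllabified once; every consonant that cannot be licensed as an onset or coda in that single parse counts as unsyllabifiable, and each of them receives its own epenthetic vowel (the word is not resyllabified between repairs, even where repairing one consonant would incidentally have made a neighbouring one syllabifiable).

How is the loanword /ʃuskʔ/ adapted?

Substitution: /ʃ/ → /x/, giving /xuskʔ/.
Under (C)(C)V(C), the unsyllabifiable consonants are /k/, /ʔ/ (at most one coda consonant is licensed; onsets may contain at most 2 consonants).
Epenthesis after each stranded consonant: /k/ → /kə/, /ʔ/ → /ʔə/.

xuskəʔə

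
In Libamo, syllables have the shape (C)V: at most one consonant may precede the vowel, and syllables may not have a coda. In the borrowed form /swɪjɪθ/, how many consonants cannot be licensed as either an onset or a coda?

2

Syllabifying with onset maximization leaves /s/, /θ/ stranded (no codas are permitted; onsets are limited to one consonant).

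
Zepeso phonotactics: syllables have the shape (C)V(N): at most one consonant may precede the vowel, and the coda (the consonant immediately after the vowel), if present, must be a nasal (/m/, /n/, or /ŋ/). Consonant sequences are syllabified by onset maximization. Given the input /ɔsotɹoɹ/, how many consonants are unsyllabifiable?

2

The consonants /t/, /ɹ/ cannot be parsed into a legal (C)V(N) syllable (only a nasal (/m/, /n/, or /ŋ/) is licensed in coda position; onsets are limited to one consonant).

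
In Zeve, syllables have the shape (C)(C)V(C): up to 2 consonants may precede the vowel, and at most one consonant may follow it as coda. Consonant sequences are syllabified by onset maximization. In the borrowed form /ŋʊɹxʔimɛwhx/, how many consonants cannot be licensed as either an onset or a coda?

2

Syllabifying with onset maximization leaves /h/, /x/ stranded (at most one coda consonant is licensed; onsets may contain at most 2 consonants).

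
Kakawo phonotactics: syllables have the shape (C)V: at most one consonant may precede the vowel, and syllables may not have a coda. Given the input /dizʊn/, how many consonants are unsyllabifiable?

1

The consonants /n/ cannot be parsed into a legal (C)V syllable (no codas are permitted; onsets are limited to one consonant).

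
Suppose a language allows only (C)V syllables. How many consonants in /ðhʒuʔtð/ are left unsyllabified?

5

Syllabifying with onset maximization leaves /ð/, /h/, /ʔ/, /t/, /ð/ stranded (no codas are permitted; onsets are limited to one consonant).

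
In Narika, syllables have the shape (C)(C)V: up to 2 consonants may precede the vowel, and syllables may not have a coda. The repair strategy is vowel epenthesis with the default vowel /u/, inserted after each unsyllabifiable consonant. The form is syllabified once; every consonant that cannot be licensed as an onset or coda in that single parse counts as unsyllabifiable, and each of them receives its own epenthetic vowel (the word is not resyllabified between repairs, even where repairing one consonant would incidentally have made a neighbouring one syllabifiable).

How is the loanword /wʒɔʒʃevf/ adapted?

Syllabifying with onset maximization leaves /v/, /f/ stranded (no codas are permitted; onsets may contain at most 2 consonants).
Inserting the epenthetic vowel yields /v/ → /vu/, /f/ → /fu/.

wʒɔʒʃevufu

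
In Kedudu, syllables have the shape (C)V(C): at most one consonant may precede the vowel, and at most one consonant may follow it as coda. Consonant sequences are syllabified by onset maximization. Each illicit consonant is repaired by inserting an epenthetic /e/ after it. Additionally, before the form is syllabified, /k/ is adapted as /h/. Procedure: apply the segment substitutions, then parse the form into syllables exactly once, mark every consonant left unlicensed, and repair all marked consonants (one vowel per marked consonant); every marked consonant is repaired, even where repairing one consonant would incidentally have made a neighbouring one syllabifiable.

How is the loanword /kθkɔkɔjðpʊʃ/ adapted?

Substitution: /k/ → /h/, giving /hθhɔhɔjðpʊʃ/.
The consonants /h/, /θ/, /ð/ cannot be parsed into a legal (C)V(C) syllable (at most one coda consonant is licensed; onsets are limited to one consonant).
Each unlicensed consonant becomes the onset of a new syllable: /h/ → /he/, /θ/ → /θe/, /ð/ → /ðe/.

heθehɔhɔjðepʊʃ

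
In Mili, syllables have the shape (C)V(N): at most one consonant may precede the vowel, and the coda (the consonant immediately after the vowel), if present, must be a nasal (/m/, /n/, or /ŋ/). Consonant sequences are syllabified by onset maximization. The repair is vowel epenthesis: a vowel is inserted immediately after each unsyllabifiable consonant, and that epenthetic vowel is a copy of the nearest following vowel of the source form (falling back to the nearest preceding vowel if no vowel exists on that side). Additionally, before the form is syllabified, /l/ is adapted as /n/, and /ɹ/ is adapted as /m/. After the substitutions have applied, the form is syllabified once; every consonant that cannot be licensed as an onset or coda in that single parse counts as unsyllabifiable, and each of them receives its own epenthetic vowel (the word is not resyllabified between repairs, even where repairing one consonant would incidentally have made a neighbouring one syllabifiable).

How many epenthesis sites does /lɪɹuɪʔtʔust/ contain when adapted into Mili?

4

After substitution the input is /nɪmuɪʔtʔust/.
The unsyllabifiable consonants are /ʔ/, /t/, /s/, /t/; each receives one epenthetic vowel.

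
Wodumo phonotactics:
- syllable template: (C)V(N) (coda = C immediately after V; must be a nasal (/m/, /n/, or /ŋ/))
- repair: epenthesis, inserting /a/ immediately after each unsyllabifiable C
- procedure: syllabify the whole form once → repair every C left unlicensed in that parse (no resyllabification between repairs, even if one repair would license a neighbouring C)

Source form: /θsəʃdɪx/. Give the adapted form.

θasəʃadɪxa

Syllabifying with onset maximization leaves /θ/, /ʃ/, /x/ stranded (only a nasal (/m/, /n/, or /ŋ/) is licensed in coda position; onsets are limited to one consonant).
Epenthesis after each stranded consonant: /θ/ → /θa/, /ʃ/ → /ʃa/, /x/ → /xa/.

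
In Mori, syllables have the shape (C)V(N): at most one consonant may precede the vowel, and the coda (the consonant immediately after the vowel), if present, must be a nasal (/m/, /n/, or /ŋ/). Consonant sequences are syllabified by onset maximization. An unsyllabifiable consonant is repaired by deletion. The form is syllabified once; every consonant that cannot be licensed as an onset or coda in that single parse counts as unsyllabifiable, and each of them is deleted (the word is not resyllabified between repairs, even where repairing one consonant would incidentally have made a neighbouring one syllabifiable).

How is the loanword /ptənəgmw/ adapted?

tənə

Under (C)V(N), the unsyllabifiable consonants are /p/, /g/, /m/, /w/ (only a nasal (/m/, /n/, or /ŋ/) is licensed in coda position; onsets are limited to one consonant).
Each unlicensed consonant is deleted: /p/, /g/, /m/, /w/.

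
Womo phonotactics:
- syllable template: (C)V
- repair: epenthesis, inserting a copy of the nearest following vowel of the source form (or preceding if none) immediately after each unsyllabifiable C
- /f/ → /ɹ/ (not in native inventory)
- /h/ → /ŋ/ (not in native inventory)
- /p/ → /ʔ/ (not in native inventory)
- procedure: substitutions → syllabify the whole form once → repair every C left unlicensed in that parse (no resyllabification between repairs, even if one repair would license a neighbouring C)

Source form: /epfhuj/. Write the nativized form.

Substitution: /p/ → /ʔ/, /f/ → /ɹ/, /h/ → /ŋ/, giving /eʔɹŋuj/.
Syllabifying with onset maximization leaves /ʔ/, /ɹ/, /j/ stranded (no codas are permitted; onsets are limited to one consonant).
Epenthesis after each stranded consonant: /ʔ/ → /ʔu/, /ɹ/ → /ɹu/, /j/ → /ju/.

eʔuɹuŋuju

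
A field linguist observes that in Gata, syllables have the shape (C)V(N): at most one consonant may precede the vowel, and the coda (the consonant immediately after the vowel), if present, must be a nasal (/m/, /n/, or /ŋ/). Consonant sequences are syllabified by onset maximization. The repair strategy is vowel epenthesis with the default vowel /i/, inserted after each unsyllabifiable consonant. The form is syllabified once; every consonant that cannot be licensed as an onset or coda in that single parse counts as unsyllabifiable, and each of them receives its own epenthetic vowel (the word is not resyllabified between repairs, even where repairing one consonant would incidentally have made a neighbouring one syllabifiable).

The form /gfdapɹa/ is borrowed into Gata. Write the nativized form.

gifidapiɹa

Under (C)V(N), the unsyllabifiable consonants are /g/, /f/, /p/ (only a nasal (/m/, /n/, or /ŋ/) is licensed in coda position; onsets are limited to one consonant).
Epenthesis after each stranded consonant: /g/ → /gi/, /f/ → /fi/, /p/ → /pi/.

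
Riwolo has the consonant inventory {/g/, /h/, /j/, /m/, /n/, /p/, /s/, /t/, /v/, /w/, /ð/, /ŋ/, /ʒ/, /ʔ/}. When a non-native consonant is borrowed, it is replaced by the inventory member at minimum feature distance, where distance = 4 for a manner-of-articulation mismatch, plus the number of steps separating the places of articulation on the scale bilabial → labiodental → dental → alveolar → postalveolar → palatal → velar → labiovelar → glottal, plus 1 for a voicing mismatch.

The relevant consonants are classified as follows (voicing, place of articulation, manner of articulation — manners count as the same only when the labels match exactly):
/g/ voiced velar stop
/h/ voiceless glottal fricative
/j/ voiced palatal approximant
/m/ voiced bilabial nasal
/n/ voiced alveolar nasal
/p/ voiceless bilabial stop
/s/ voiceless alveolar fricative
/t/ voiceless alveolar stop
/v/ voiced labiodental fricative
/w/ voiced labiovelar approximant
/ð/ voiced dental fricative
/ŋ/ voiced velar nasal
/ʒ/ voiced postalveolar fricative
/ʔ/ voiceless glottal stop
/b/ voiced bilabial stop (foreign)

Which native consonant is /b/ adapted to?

p

/p/ is closest: same manner (stop), place distance 0 (bilabial→bilabial), voicing differs (+1); total 1. Next closest is /m/ at distance 4.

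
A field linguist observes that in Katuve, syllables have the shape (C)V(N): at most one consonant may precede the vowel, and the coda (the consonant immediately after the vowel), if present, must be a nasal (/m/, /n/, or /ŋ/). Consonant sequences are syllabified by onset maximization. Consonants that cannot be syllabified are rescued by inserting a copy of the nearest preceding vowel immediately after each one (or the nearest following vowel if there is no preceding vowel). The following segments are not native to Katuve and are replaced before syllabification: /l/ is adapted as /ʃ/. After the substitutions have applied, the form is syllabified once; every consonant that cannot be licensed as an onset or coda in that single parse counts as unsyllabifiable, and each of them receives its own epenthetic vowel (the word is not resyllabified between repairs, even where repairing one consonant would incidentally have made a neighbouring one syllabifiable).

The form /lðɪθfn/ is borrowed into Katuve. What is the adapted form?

Substitution: /l/ → /ʃ/, giving /ʃðɪθfn/.
Syllabifying with onset maximization leaves /ʃ/, /θ/, /f/, /n/ stranded (only a nasal (/m/, /n/, or /ŋ/) is licensed in coda position; onsets are limited to one consonant).
Each unlicensed consonant becomes the onset of a new syllable: /ʃ/ → /ʃɪ/, /θ/ → /θɪ/, /f/ → /fɪ/, /n/ → /nɪ/.

ʃɪðɪθɪfɪnɪ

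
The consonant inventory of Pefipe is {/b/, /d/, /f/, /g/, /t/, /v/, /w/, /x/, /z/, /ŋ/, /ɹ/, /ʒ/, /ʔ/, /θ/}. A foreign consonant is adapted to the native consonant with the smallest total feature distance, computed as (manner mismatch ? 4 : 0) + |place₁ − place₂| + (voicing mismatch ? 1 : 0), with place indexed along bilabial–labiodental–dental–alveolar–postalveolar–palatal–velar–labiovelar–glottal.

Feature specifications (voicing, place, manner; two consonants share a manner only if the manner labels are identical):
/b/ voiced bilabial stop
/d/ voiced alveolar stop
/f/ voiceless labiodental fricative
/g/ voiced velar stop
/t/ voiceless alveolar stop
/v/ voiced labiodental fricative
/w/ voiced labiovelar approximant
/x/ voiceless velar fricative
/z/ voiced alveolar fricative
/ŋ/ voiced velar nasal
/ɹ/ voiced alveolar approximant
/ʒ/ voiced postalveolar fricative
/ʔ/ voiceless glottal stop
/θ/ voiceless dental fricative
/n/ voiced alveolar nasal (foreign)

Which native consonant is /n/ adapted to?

ŋ

/ŋ/ is closest: same manner (nasal), place distance 3 (alveolar→velar), same voicing; total 3. Next closest is /d/ at distance 4.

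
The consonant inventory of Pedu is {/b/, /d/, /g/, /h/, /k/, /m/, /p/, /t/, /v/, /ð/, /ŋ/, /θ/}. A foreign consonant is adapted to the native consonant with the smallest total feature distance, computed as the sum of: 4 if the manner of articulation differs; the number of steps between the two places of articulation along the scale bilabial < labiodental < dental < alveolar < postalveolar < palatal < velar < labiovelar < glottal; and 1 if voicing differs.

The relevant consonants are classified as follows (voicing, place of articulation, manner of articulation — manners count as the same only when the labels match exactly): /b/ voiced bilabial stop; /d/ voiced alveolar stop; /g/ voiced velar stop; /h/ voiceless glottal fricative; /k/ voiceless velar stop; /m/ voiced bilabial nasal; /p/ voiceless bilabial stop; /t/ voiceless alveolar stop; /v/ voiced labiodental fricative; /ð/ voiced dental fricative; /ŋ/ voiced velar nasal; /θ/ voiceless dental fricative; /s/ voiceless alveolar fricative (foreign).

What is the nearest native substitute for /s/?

θ

/θ/ is closest: same manner (fricative), place distance 1 (alveolar→dental), same voicing; total 1. Next closest is /ð/ at distance 2.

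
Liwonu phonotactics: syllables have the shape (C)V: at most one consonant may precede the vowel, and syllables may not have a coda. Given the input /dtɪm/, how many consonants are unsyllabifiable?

2

Under (C)V, the unsyllabifiable consonants are /d/, /m/ (no codas are permitted; onsets are limited to one consonant).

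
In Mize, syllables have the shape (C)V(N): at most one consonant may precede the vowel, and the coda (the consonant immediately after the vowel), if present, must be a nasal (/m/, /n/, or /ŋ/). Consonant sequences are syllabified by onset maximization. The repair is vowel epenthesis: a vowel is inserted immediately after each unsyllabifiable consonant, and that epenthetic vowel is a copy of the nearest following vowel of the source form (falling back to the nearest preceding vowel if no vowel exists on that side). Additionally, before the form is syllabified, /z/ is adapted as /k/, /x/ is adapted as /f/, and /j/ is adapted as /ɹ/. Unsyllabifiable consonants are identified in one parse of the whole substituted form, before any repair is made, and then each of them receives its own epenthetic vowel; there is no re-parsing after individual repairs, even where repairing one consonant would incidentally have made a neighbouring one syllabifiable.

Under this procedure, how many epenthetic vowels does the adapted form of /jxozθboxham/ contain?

4

After substitution the input is /ɹfokθbofham/.
The unsyllabifiable consonants are /ɹ/, /k/, /θ/, /f/; each receives one epenthetic vowel.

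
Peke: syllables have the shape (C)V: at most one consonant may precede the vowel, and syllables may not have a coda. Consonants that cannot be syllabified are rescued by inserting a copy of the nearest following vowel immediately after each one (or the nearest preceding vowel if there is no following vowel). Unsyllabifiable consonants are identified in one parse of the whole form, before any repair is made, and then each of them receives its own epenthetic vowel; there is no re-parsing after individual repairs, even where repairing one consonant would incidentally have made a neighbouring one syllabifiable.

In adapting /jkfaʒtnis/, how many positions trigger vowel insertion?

The unsyllabifiable consonants are /j/, /k/, /ʒ/, /t/, /s/; each receives one epenthetic vowel.

5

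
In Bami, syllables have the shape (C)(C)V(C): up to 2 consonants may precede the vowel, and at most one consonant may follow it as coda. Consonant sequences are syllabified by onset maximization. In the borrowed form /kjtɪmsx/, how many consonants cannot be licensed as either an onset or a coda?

3

Syllabifying with onset maximization leaves /k/, /s/, /x/ stranded (at most one coda consonant is licensed; onsets may contain at most 2 consonants).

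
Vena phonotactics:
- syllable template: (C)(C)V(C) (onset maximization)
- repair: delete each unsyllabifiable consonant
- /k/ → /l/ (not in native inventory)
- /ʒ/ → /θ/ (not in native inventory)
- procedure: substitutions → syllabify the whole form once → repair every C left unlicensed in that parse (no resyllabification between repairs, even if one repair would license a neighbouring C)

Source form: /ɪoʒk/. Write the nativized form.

Substitution: /ʒ/ → /θ/, /k/ → /l/, giving /ɪoθl/.
Syllabifying with onset maximization leaves /l/ stranded (at most one coda consonant is licensed; onsets may contain at most 2 consonants).
Deletion applies to /l/.

ɪoθ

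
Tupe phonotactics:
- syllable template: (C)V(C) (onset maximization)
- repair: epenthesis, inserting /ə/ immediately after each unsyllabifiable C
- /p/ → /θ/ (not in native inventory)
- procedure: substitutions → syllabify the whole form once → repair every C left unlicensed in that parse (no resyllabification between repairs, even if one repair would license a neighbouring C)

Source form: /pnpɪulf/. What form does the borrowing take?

Substitution: /p/ → /θ/, giving /θnθɪulf/.
Under (C)V(C), the unsyllabifiable consonants are /θ/, /n/, /f/ (at most one coda consonant is licensed; onsets are limited to one consonant).
Inserting the epenthetic vowel yields /θ/ → /θə/, /n/ → /nə/, /f/ → /fə/.

θənəθɪulfə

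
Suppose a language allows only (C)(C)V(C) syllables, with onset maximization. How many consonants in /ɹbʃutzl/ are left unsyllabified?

3

The consonants /ɹ/, /z/, /l/ cannot be parsed into a legal (C)(C)V(C) syllable (at most one coda consonant is licensed; onsets may contain at most 2 consonants).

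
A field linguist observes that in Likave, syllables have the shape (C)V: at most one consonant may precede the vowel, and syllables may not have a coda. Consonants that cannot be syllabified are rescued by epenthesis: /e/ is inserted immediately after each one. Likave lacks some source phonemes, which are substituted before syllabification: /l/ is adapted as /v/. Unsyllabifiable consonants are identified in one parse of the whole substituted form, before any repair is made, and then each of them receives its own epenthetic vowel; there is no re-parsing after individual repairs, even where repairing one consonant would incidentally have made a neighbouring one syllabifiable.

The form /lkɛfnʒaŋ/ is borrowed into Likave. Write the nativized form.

Substitution: /l/ → /v/, giving /vkɛfnʒaŋ/.
Syllabifying with onset maximization leaves /v/, /f/, /n/, /ŋ/ stranded (no codas are permitted; onsets are limited to one consonant).
Inserting the epenthetic vowel yields /v/ → /ve/, /f/ → /fe/, /n/ → /ne/, /ŋ/ → /ŋe/.

vekɛfeneʒaŋe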